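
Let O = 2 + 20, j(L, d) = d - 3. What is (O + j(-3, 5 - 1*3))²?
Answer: 441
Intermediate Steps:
j(L, d) = -3 + d
O = 22
(O + j(-3, 5 - 1*3))² = (22 + (-3 + (5 - 1*3)))² = (22 + (-3 + (5 - 3)))² = (22 + (-3 + 2))² = (22 - 1)² = 21² = 441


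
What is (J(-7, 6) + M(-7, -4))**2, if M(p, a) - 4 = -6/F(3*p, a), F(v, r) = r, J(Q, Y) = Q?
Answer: 9/4 ≈ 2.2500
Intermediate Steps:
M(p, a) = 4 - 6/a
(J(-7, 6) + M(-7, -4))**2 = (-7 + (4 - 6/(-4)))**2 = (-7 + (4 - 6*(-1/4)))**2 = (-7 + (4 + 3/2))**2 = (-7 + 11/2)**2 = (-3/2)**2 = 9/4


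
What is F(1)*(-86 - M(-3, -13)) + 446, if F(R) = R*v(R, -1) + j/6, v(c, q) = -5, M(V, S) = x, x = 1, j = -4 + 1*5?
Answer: 1733/2 ≈ 866.50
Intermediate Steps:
j = 1 (j = -4 + 5 = 1)
M(V, S) = 1
F(R) = ⅙ - 5*R (F(R) = R*(-5) + 1/6 = -5*R + 1*(⅙) = -5*R + ⅙ = ⅙ - 5*R)
F(1)*(-86 - M(-3, -13)) + 446 = (⅙ - 5*1)*(-86 - 1*1) + 446 = (⅙ - 5)*(-86 - 1) + 446 = -29/6*(-87) + 446 = 841/2 + 446 = 1733/2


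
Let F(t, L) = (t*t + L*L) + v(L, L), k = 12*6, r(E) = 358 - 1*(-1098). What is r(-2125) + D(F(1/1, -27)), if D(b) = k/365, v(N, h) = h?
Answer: 531512/365 ≈ 1456.2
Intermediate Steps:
r(E) = 1456 (r(E) = 358 + 1098 = 1456)
k = 72
F(t, L) = L + L**2 + t**2 (F(t, L) = (t*t + L*L) + L = (t**2 + L**2) + L = (L**2 + t**2) + L = L + L**2 + t**2)
D(b) = 72/365
r(-2125) + D(F(1/1, -27)) = 1456 + 72/365 = 531512/365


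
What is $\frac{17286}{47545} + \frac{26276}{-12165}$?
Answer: $- \frac{207801646}{115676985} \approx -1.7964$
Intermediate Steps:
$\frac{17286}{47545} + \frac{26276}{-12165} = 17286 \cdot \frac{1}{47545} + 26276 \left(- \frac{1}{12165}\right) = \frac{17286}{47545} - \frac{26276}{12165} = - \frac{207801646}{115676985}$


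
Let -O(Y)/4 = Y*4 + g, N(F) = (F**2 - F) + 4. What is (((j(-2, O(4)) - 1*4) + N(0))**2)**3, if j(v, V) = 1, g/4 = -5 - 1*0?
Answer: 1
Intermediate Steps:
N(F) = 4 + F**2 - F
g = -20 (g = 4*(-5 - 1*0) = 4*(-5 + 0) = 4*(-5) = -20)
O(Y) = 80 - 16*Y (O(Y) = -4*(Y*4 - 20) = -4*(4*Y - 20) = -4*(-20 + 4*Y) = 80 - 16*Y)
(((j(-2, O(4)) - 1*4) + N(0))**2)**3 = (((1 - 1*4) + (4 + 0**2 - 1*0))**2)**3 = (((1 - 4) + (4 + 0 + 0))**2)**3 = ((-3 + 4)**2)**3 = (1**2)**3 = 1**3 = 1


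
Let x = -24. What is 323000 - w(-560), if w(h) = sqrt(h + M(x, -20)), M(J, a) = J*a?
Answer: 323000 - 4*I*sqrt(5) ≈ 3.23e+5 - 8.9443*I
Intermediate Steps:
w(h) = sqrt(480 + h) (w(h) = sqrt(h - 24*(-20)) = sqrt(h + 480) = sqrt(480 + h))
323000 - w(-560) = 323000 - sqrt(480 - 560) = 323000 - sqrt(-80) = 323000 - 4*I*sqrt(5)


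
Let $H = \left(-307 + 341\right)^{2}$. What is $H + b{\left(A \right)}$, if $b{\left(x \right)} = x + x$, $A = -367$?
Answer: $422$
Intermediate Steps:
$H = 1156$ ($H = 34^{2} = 1156$)
$b{\left(x \right)} = 2 x$
$H + b{\left(A \right)} = 1156 + 2 \left(-367\right) = 1156 - 734 = 422$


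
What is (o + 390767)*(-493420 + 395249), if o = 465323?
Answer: -84043211390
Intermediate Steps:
(o + 390767)*(-493420 + 395249) = (465323 + 390767)*(-493420 + 395249) = 856090*(-98171) = -84043211390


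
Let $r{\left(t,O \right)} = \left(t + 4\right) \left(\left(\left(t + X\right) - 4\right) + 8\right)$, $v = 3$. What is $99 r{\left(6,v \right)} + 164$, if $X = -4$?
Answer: $6104$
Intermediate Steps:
$r{\left(t,O \right)} = t \left(4 + t\right)$ ($r{\left(t,O \right)} = \left(t + 4\right) \left(\left(\left(t - 4\right) - 4\right) + 8\right) = \left(4 + t\right) \left(\left(\left(-4 + t\right) - 4\right) + 8\right) = \left(4 + t\right) \left(\left(-8 + t\right) + 8\right) = \left(4 + t\right) t = t \left(4 + t\right)$)
$99 r{\left(6,v \right)} + 164 = 99 \cdot 6 \left(4 + 6\right) + 164 = 99 \cdot 6 \cdot 10 + 164 = 99 \cdot 60 + 164 = 5940 + 164 = 6104$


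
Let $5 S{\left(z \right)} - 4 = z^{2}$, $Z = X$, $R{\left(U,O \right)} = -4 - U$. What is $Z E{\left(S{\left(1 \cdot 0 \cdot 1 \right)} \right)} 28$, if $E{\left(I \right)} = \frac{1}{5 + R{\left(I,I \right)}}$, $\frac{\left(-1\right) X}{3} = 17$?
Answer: $-7140$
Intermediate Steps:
$X = -51$ ($X = \left(-3\right) 17 = -51$)
$Z = -51$
$S{\left(z \right)} = \frac{4}{5} + \frac{z^{2}}{5}$
$E{\left(I \right)} = \frac{1}{1 - I}$ ($E{\left(I \right)} = \frac{1}{5 - \left(4 + I\right)} = \frac{1}{1 - I}$)
$Z E{\left(S{\left(1 \cdot 0 \cdot 1 \right)} \right)} 28 = - 51 \left(- \frac{1}{-1 + \left(\frac{4}{5} + \frac{\left(1 \cdot 0 \cdot 1\right)^{2}}{5}\right)}\right) 28 = - 51 \left(- \frac{1}{-1 + \left(\frac{4}{5} + \frac{\left(0 \cdot 1\right)^{2}}{5}\right)}\right) 28 = - 51 \left(- \frac{1}{-1 + \left(\frac{4}{5} + \frac{0^{2}}{5}\right)}\right) 28 = - 51 \left(- \frac{1}{-1 + \left(\frac{4}{5} + \frac{1}{5} \cdot 0\right)}\right) 28 = - 51 \left(- \frac{1}{-1 + \left(\frac{4}{5} + 0\right)}\right) 28 = - 51 \left(- \frac{1}{-1 + \frac{4}{5}}\right) 28 = - 51 \left(- \frac{1}{- \frac{1}{5}}\right) 28 = - 51 \left(\left(-1\right) \left(-5\right)\right) 28 = \left(-51\right) 5 \cdot 28 = \left(-255\right) 28 = -7140$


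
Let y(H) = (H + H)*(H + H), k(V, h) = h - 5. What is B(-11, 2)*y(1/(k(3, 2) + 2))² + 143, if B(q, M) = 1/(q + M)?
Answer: 1271/9 ≈ 141.22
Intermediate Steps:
k(V, h) = -5 + h
B(q, M) = 1/(M + q)
y(H) = 4*H² (y(H) = (2*H)*(2*H) = 4*H²)
B(-11, 2)*y(1/(k(3, 2) + 2))² + 143 = (4*(1/((-5 + 2) + 2))²)²/(2 - 11) + 143 = (4*(1/(-3 + 2))²)²/(-9) + 143 = -(4*(1/(-1))²)²/9 + 143 = -(4*(-1)²)²/9 + 143 = -(4*1)²/9 + 143 = -⅑*4² + 143 = -⅑*16 + 143 = -16/9 + 143 = 1271/9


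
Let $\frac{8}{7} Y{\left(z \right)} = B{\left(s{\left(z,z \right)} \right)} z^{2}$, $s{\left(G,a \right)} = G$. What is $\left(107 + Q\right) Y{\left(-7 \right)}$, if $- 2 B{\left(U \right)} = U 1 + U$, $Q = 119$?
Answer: $\frac{271313}{4} \approx 67828.0$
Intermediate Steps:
$B{\left(U \right)} = - U$ ($B{\left(U \right)} = - \frac{U 1 + U}{2} = - \frac{U + U}{2} = - \frac{2 U}{2} = - U$)
$Y{\left(z \right)} = - \frac{7 z^{3}}{8}$ ($Y{\left(z \right)} = \frac{7 - z z^{2}}{8} = \frac{7 \left(- z^{3}\right)}{8} = - \frac{7 z^{3}}{8}$)
$\left(107 + Q\right) Y{\left(-7 \right)} = \left(107 + 119\right) \left(- \frac{7 \left(-7\right)^{3}}{8}\right) = 226 \left(\left(- \frac{7}{8}\right) \left(-343\right)\right) = 226 \cdot \frac{2401}{8} = \frac{271313}{4}$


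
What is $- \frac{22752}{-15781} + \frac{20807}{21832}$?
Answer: $\frac{825076931}{344530792} \approx 2.3948$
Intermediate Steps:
$- \frac{22752}{-15781} + \frac{20807}{21832} = \left(-22752\right) \left(- \frac{1}{15781}\right) + 20807 \cdot \frac{1}{21832} = \frac{22752}{15781} + \frac{20807}{21832} = \frac{825076931}{344530792}$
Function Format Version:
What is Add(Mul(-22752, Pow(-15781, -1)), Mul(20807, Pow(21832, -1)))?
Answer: Rational(825076931, 344530792) ≈ 2.3948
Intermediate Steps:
Add(Mul(-22752, Pow(-15781, -1)), Mul(20807, Pow(21832, -1))) = Add(Mul(-22752, Rational(-1, 15781)), Mul(20807, Rational(1, 21832))) = Add(Rational(22752, 15781), Rational(20807, 21832)) = Rational(825076931, 344530792)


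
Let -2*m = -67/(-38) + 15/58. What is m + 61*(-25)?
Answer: -840832/551 ≈ -1526.0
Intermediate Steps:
m = -557/551 (m = -(-67/(-38) + 15/58)/2 = -(-67*(-1/38) + 15*(1/58))/2 = -(67/38 + 15/58)/2 = -½*1114/551 = -557/551 ≈ -1.0109)
m + 61*(-25) = -557/551 + 61*(-25) = -557/551 - 1525 = -840832/551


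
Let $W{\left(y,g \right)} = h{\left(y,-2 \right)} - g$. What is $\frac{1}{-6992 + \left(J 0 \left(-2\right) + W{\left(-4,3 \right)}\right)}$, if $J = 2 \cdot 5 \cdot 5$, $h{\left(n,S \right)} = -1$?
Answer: $- \frac{1}{6996} \approx -0.00014294$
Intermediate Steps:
$W{\left(y,g \right)} = -1 - g$
$J = 50$ ($J = 10 \cdot 5 = 50$)
$\frac{1}{-6992 + \left(J 0 \left(-2\right) + W{\left(-4,3 \right)}\right)} = \frac{1}{-6992 + \left(50 \cdot 0 \left(-2\right) - 4\right)} = \frac{1}{-6992 + \left(50 \cdot 0 - 4\right)} = \frac{1}{-6992 + \left(0 - 4\right)} = \frac{1}{-6992 - 4} = \frac{1}{-6996} = - \frac{1}{6996}$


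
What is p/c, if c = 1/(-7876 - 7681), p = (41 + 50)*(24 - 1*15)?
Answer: -12741183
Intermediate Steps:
p = 819 (p = 91*(24 - 15) = 91*9 = 819)
c = -1/15557 (c = 1/(-15557) = -1/15557 ≈ -6.4280e-5)
p/c = 819/(-1/15557) = 819*(-15557) = -12741183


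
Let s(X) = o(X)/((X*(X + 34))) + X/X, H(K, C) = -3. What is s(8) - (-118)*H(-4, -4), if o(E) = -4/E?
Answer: -237217/672 ≈ -353.00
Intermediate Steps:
s(X) = 1 - 4/(X²*(34 + X)) (s(X) = (-4/X)/((X*(X + 34))) + X/X = (-4/X)/((X*(34 + X))) + 1 = (-4/X)*(1/(X*(34 + X))) + 1 = -4/(X²*(34 + X)) + 1 = 1 - 4/(X²*(34 + X)))
s(8) - (-118)*H(-4, -4) = (-4 + 8²*(34 + 8))/(8²*(34 + 8)) - (-118)*(-3) = (1/64)*(-4 + 64*42)/42 - 1*354 = (1/64)*(1/42)*(-4 + 2688) - 354 = (1/64)*(1/42)*2684 - 354 = 671/672 - 354 = -237217/672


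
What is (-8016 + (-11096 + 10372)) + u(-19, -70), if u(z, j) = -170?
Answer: -8910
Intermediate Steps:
(-8016 + (-11096 + 10372)) + u(-19, -70) = (-8016 + (-11096 + 10372)) - 170 = (-8016 - 724) - 170 = -8740 - 170 = -8910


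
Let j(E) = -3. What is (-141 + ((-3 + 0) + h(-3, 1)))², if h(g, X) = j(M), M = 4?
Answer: 21609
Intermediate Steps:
h(g, X) = -3
(-141 + ((-3 + 0) + h(-3, 1)))² = (-141 + ((-3 + 0) - 3))² = (-141 + (-3 - 3))² = (-141 - 6)² = (-147)² = 21609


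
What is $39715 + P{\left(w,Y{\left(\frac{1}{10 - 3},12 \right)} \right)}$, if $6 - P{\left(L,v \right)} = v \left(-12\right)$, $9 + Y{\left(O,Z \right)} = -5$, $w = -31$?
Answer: $39553$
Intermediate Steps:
$Y{\left(O,Z \right)} = -14$ ($Y{\left(O,Z \right)} = -9 - 5 = -14$)
$P{\left(L,v \right)} = 6 + 12 v$ ($P{\left(L,v \right)} = 6 - v \left(-12\right) = 6 - - 12 v = 6 + 12 v$)
$39715 + P{\left(w,Y{\left(\frac{1}{10 - 3},12 \right)} \right)} = 39715 + \left(6 + 12 \left(-14\right)\right) = 39715 + \left(6 - 168\right) = 39715 - 162 = 39553$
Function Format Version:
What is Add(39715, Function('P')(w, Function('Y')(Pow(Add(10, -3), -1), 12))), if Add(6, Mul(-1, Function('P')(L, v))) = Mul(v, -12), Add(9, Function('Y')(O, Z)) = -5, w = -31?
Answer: 39553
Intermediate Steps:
Function('Y')(O, Z) = -14 (Function('Y')(O, Z) = Add(-9, -5) = -14)
Function('P')(L, v) = Add(6, Mul(12, v)) (Function('P')(L, v) = Add(6, Mul(-1, Mul(v, -12))) = Add(6, Mul(-1, Mul(-12, v))) = Add(6, Mul(12, v)))
Add(39715, Function('P')(w, Function('Y')(Pow(Add(10, -3), -1), 12))) = Add(39715, Add(6, Mul(12, -14))) = Add(39715, Add(6, -168)) = Add(39715, -162) = 39553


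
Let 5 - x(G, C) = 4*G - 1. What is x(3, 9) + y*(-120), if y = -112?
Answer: 13434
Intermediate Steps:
x(G, C) = 6 - 4*G (x(G, C) = 5 - (4*G - 1) = 5 - (-1 + 4*G) = 5 + (1 - 4*G) = 6 - 4*G)
x(3, 9) + y*(-120) = (6 - 4*3) - 112*(-120) = (6 - 12) + 13440 = -6 + 13440 = 13434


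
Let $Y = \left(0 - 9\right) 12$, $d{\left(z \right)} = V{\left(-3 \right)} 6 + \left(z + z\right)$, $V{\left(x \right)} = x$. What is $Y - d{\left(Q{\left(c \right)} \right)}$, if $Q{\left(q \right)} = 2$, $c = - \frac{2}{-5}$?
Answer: $-94$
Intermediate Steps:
$c = \frac{2}{5}$ ($c = \left(-2\right) \left(- \frac{1}{5}\right) = \frac{2}{5} \approx 0.4$)
$d{\left(z \right)} = -18 + 2 z$ ($d{\left(z \right)} = \left(-3\right) 6 + \left(z + z\right) = -18 + 2 z$)
$Y = -108$ ($Y = \left(-9\right) 12 = -108$)
$Y - d{\left(Q{\left(c \right)} \right)} = -108 - \left(-18 + 2 \cdot 2\right) = -108 - \left(-18 + 4\right) = -108 - -14 = -108 + 14 = -94$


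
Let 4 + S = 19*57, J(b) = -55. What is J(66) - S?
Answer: -1134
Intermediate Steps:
S = 1079 (S = -4 + 19*57 = -4 + 1083 = 1079)
J(66) - S = -55 - 1*1079 = -55 - 1079 = -1134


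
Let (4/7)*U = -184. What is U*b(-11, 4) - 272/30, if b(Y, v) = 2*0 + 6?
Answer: -29116/15 ≈ -1941.1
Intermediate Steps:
b(Y, v) = 6 (b(Y, v) = 0 + 6 = 6)
U = -322 (U = (7/4)*(-184) = -322)
U*b(-11, 4) - 272/30 = -322*6 - 272/30 = -1932 - 272*1/30 = -1932 - 136/15 = -29116/15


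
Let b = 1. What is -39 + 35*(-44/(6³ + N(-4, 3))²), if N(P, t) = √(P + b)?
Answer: (-16848*√3 + 1821007*I)/(3*(-15551*I + 144*√3)) ≈ -39.033 + 0.00052929*I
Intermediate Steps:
N(P, t) = √(1 + P) (N(P, t) = √(P + 1) = √(1 + P))
-39 + 35*(-44/(6³ + N(-4, 3))²) = -39 + 35*(-44/(6³ + √(1 - 4))²) = -39 + 35*(-44/(216 + √(-3))²) = -39 + 35*(-44/(216 + I*√3)²) = -39 - 1540/(216 + I*√3)²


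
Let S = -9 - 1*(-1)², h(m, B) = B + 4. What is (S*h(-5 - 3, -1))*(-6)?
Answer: 180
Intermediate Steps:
h(m, B) = 4 + B
S = -10 (S = -9 - 1*1 = -9 - 1 = -10)
(S*h(-5 - 3, -1))*(-6) = -10*(4 - 1)*(-6) = -10*3*(-6) = -30*(-6) = 180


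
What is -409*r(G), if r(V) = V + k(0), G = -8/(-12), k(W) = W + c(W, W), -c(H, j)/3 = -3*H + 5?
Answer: 17587/3 ≈ 5862.3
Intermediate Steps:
c(H, j) = -15 + 9*H (c(H, j) = -3*(-3*H + 5) = -3*(5 - 3*H) = -15 + 9*H)
k(W) = -15 + 10*W (k(W) = W + (-15 + 9*W) = -15 + 10*W)
G = 2/3 (G = -8*(-1/12) = 2/3 ≈ 0.66667)
r(V) = -15 + V (r(V) = V + (-15 + 10*0) = V + (-15 + 0) = V - 15 = -15 + V)
-409*r(G) = -409*(-15 + 2/3) = -409*(-43/3) = 17587/3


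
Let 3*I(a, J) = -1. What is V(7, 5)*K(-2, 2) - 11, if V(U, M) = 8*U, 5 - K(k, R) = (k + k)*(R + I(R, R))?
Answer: 1927/3 ≈ 642.33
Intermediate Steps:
I(a, J) = -⅓ (I(a, J) = (⅓)*(-1) = -⅓)
K(k, R) = 5 - 2*k*(-⅓ + R) (K(k, R) = 5 - (k + k)*(R - ⅓) = 5 - 2*k*(-⅓ + R))
V(7, 5)*K(-2, 2) - 11 = (8*7)*(5 + (⅔)*(-2) - 2*2*(-2)) - 11 = 56*(5 - 4/3 + 8) - 11 = 56*(35/3) - 11 = 1960/3 - 11 = 1927/3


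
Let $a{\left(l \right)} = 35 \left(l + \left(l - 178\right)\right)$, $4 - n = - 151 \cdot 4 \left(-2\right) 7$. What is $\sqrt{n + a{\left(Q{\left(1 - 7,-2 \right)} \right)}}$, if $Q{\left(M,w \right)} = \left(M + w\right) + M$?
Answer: $i \sqrt{15662} \approx 125.15 i$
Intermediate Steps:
$Q{\left(M,w \right)} = w + 2 M$
$n = -8452$ ($n = 4 - - 151 \cdot 4 \left(-2\right) 7 = 4 - - 151 \left(\left(-8\right) 7\right) = 4 - \left(-151\right) \left(-56\right) = 4 - 8456 = -8452$)
$a{\left(l \right)} = -6230 + 70 l$ ($a{\left(l \right)} = 35 \left(l + \left(-178 + l\right)\right) = 35 \left(-178 + 2 l\right) = -6230 + 70 l$)
$\sqrt{n + a{\left(Q{\left(1 - 7,-2 \right)} \right)}} = \sqrt{-8452 - \left(6230 - 70 \left(-2 + 2 \left(1 - 7\right)\right)\right)} = \sqrt{-8452 - \left(6230 - 70 \left(-2 + 2 \left(-6\right)\right)\right)} = \sqrt{-8452 - \left(6230 - 70 \left(-2 - 12\right)\right)} = \sqrt{-8452 + \left(-6230 + 70 \left(-14\right)\right)} = \sqrt{-8452 - 7210} = \sqrt{-15662} = i \sqrt{15662}$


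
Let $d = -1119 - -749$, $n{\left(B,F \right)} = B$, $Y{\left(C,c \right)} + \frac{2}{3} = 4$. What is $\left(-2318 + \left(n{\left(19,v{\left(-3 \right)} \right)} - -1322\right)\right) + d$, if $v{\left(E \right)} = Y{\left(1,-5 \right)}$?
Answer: $-1347$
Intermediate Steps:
$Y{\left(C,c \right)} = \frac{10}{3}$ ($Y{\left(C,c \right)} = - \frac{2}{3} + 4 = \frac{10}{3}$)
$v{\left(E \right)} = \frac{10}{3}$
$d = -370$ ($d = -1119 + 749 = -370$)
$\left(-2318 + \left(n{\left(19,v{\left(-3 \right)} \right)} - -1322\right)\right) + d = \left(-2318 + \left(19 - -1322\right)\right) - 370 = \left(-2318 + \left(19 + 1322\right)\right) - 370 = \left(-2318 + 1341\right) - 370 = -977 - 370 = -1347$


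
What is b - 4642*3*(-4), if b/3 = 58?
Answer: 55878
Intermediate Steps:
b = 174 (b = 3*58 = 174)
b - 4642*3*(-4) = 174 - 4642*3*(-4) = 174 - 4642*(-12) = 174 - 211*(-264) = 174 + 55704 = 55878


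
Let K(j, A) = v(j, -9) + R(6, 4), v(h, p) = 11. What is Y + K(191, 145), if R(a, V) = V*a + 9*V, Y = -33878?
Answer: -33807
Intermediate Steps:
R(a, V) = 9*V + V*a
K(j, A) = 71 (K(j, A) = 11 + 4*(9 + 6) = 11 + 4*15 = 11 + 60 = 71)
Y + K(191, 145) = -33878 + 71 = -33807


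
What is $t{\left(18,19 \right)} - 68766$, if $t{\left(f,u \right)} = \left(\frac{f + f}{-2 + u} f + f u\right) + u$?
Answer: $- \frac{1162237}{17} \approx -68367.0$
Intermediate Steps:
$t{\left(f,u \right)} = u + f u + \frac{2 f^{2}}{-2 + u}$ ($t{\left(f,u \right)} = \left(\frac{2 f}{-2 + u} f + f u\right) + u = \left(\frac{2 f^{2}}{-2 + u} + f u\right) + u = \left(f u + \frac{2 f^{2}}{-2 + u}\right) + u = u + f u + \frac{2 f^{2}}{-2 + u}$)
$t{\left(18,19 \right)} - 68766 = \frac{19^{2} - 38 + 2 \cdot 18^{2} + 18 \cdot 19^{2} - 36 \cdot 19}{-2 + 19} - 68766 = \frac{361 - 38 + 2 \cdot 324 + 18 \cdot 361 - 684}{17} - 68766 = \frac{361 - 38 + 648 + 6498 - 684}{17} - 68766 = \frac{1}{17} \cdot 6785 - 68766 = \frac{6785}{17} - 68766 = - \frac{1162237}{17}$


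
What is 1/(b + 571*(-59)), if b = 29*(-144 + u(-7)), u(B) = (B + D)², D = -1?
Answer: -1/36009 ≈ -2.7771e-5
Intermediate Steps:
u(B) = (-1 + B)² (u(B) = (B - 1)² = (-1 + B)²)
b = -2320 (b = 29*(-144 + (-1 - 7)²) = 29*(-144 + (-8)²) = 29*(-144 + 64) = 29*(-80) = -2320)
1/(b + 571*(-59)) = 1/(-2320 + 571*(-59)) = 1/(-2320 - 33689) = 1/(-36009) = -1/36009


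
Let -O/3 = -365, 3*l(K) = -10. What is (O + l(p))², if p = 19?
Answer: 10725625/9 ≈ 1.1917e+6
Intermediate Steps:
l(K) = -10/3 (l(K) = (⅓)*(-10) = -10/3)
O = 1095 (O = -3*(-365) = 1095)
(O + l(p))² = (1095 - 10/3)² = (3275/3)² = 10725625/9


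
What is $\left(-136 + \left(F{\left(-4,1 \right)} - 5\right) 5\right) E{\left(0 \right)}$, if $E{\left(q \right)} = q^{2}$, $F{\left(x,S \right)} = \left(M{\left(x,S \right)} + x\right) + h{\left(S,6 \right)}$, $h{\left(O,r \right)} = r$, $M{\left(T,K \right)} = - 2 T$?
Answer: $0$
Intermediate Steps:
$F{\left(x,S \right)} = 6 - x$ ($F{\left(x,S \right)} = \left(- 2 x + x\right) + 6 = - x + 6 = 6 - x$)
$\left(-136 + \left(F{\left(-4,1 \right)} - 5\right) 5\right) E{\left(0 \right)} = \left(-136 + \left(\left(6 - -4\right) - 5\right) 5\right) 0^{2} = \left(-136 + \left(\left(6 + 4\right) - 5\right) 5\right) 0 = \left(-136 + \left(10 - 5\right) 5\right) 0 = \left(-136 + 5 \cdot 5\right) 0 = \left(-136 + 25\right) 0 = \left(-111\right) 0 = 0$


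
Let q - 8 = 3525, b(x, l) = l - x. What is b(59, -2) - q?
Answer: -3594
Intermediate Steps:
q = 3533 (q = 8 + 3525 = 3533)
b(59, -2) - q = (-2 - 1*59) - 1*3533 = (-2 - 59) - 3533 = -61 - 3533 = -3594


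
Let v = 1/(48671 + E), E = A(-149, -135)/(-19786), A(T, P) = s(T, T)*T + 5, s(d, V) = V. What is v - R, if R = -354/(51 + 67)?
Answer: 1444483193/481491100 ≈ 3.0000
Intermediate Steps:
A(T, P) = 5 + T**2 (A(T, P) = T*T + 5 = T**2 + 5 = 5 + T**2)
R = -3 (R = -354/118 = (1/118)*(-354) = -3)
E = -11103/9893 (E = (5 + (-149)**2)/(-19786) = (5 + 22201)*(-1/19786) = 22206*(-1/19786) = -11103/9893 ≈ -1.1223)
v = 9893/481491100 (v = 1/(48671 - 11103/9893) = 1/(481491100/9893) = 9893/481491100 ≈ 2.0547e-5)
v - R = 9893/481491100 - 1*(-3) = 9893/481491100 + 3 = 1444483193/481491100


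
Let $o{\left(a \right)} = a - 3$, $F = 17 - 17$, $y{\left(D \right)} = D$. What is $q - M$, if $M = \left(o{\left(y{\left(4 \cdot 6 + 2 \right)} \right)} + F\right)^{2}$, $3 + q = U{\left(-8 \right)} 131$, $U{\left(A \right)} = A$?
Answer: $-1580$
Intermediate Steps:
$F = 0$
$o{\left(a \right)} = -3 + a$ ($o{\left(a \right)} = a - 3 = -3 + a$)
$q = -1051$ ($q = -3 - 1048 = -1051$)
$M = 529$ ($M = \left(\left(-3 + \left(4 \cdot 6 + 2\right)\right) + 0\right)^{2} = \left(\left(-3 + \left(24 + 2\right)\right) + 0\right)^{2} = \left(\left(-3 + 26\right) + 0\right)^{2} = \left(23 + 0\right)^{2} = 23^{2} = 529$)
$q - M = -1051 - 529 = -1580$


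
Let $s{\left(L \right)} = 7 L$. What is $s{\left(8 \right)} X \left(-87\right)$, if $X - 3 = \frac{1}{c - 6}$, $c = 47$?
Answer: $- \frac{604128}{41} \approx -14735.0$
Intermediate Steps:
$X = \frac{124}{41}$ ($X = 3 + \frac{1}{47 - 6} = 3 + \frac{1}{41} = \frac{124}{41} \approx 3.0244$)
$s{\left(8 \right)} X \left(-87\right) = 7 \cdot 8 \cdot \frac{124}{41} \left(-87\right) = 56 \cdot \frac{124}{41} \left(-87\right) = \frac{6944}{41} \left(-87\right) = - \frac{604128}{41}$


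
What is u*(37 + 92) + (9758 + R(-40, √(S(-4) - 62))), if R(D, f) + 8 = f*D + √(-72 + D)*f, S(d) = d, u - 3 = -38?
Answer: 5235 - 4*√462 - 40*I*√66 ≈ 5149.0 - 324.96*I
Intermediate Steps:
u = -35 (u = 3 - 38 = -35)
R(D, f) = -8 + D*f + f*√(-72 + D) (R(D, f) = -8 + (f*D + √(-72 + D)*f) = -8 + (D*f + f*√(-72 + D)) = -8 + D*f + f*√(-72 + D))
u*(37 + 92) + (9758 + R(-40, √(S(-4) - 62))) = -35*(37 + 92) + (9758 + (-8 - 40*√(-4 - 62) + √(-4 - 62)*√(-72 - 40))) = -35*129 + (9758 + (-8 - 40*I*√66 + √(-66)*√(-112))) = -4515 + (9758 + (-8 - 40*I*√66 + (I*√66)*(4*I*√7))) = -4515 + (9758 + (-8 - 40*I*√66 - 4*√462)) = -4515 + (9758 + (-8 - 4*√462 - 40*I*√66)) = -4515 + (9750 - 4*√462 - 40*I*√66) = 5235 - 4*√462 - 40*I*√66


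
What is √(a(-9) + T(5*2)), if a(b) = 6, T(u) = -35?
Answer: I*√29 ≈ 5.3852*I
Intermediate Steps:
√(a(-9) + T(5*2)) = √(6 - 35) = √(-29) = I*√29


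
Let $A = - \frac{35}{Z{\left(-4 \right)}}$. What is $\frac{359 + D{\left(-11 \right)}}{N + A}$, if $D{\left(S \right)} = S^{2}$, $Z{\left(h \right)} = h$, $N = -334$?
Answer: $- \frac{1920}{1301} \approx -1.4758$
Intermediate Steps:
$A = \frac{35}{4}$ ($A = - \frac{35}{-4} = \left(-35\right) \left(- \frac{1}{4}\right) = \frac{35}{4} \approx 8.75$)
$\frac{359 + D{\left(-11 \right)}}{N + A} = \frac{359 + \left(-11\right)^{2}}{-334 + \frac{35}{4}} = \frac{359 + 121}{- \frac{1301}{4}} = 480 \left(- \frac{4}{1301}\right) = - \frac{1920}{1301}$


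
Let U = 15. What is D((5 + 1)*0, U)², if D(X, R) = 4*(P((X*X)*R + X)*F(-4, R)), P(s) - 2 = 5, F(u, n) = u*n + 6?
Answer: 2286144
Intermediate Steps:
F(u, n) = 6 + n*u (F(u, n) = n*u + 6 = 6 + n*u)
P(s) = 7 (P(s) = 2 + 5 = 7)
D(X, R) = 168 - 112*R (D(X, R) = 4*(7*(6 + R*(-4))) = 4*(7*(6 - 4*R)) = 4*(42 - 28*R) = 168 - 112*R)
D((5 + 1)*0, U)² = (168 - 112*15)² = (168 - 1680)² = (-1512)² = 2286144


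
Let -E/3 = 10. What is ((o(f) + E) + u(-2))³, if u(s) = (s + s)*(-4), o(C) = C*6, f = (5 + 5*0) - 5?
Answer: -2744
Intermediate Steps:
E = -30 (E = -3*10 = -30)
f = 0 (f = (5 + 0) - 5 = 5 - 5 = 0)
o(C) = 6*C
u(s) = -8*s (u(s) = (2*s)*(-4) = -8*s)
((o(f) + E) + u(-2))³ = ((6*0 - 30) - 8*(-2))³ = ((0 - 30) + 16)³ = (-30 + 16)³ = (-14)³ = -2744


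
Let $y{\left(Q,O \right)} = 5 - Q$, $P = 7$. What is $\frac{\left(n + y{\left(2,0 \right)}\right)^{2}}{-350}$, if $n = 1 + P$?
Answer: $- \frac{121}{350} \approx -0.34571$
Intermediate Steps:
$n = 8$ ($n = 1 + 7 = 8$)
$\frac{\left(n + y{\left(2,0 \right)}\right)^{2}}{-350} = \frac{\left(8 + \left(5 - 2\right)\right)^{2}}{-350} = \left(8 + \left(5 - 2\right)\right)^{2} \left(- \frac{1}{350}\right) = \left(8 + 3\right)^{2} \left(- \frac{1}{350}\right) = 11^{2} \left(- \frac{1}{350}\right) = 121 \left(- \frac{1}{350}\right) = - \frac{121}{350}$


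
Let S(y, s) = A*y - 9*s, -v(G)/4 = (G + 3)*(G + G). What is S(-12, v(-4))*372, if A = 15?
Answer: 40176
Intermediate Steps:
v(G) = -8*G*(3 + G) (v(G) = -4*(G + 3)*(G + G) = -4*(3 + G)*2*G = -8*G*(3 + G))
S(y, s) = -9*s + 15*y (S(y, s) = 15*y - 9*s = -9*s + 15*y)
S(-12, v(-4))*372 = (-(-72)*(-4)*(3 - 4) + 15*(-12))*372 = (-(-72)*(-4)*(-1) - 180)*372 = (-9*(-32) - 180)*372 = (288 - 180)*372 = 108*372 = 40176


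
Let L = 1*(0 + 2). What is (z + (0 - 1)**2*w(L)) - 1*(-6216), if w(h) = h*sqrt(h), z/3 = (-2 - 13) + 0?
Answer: 6171 + 2*sqrt(2) ≈ 6173.8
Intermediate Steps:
z = -45 (z = 3*((-2 - 13) + 0) = 3*(-15 + 0) = 3*(-15) = -45)
L = 2 (L = 1*2 = 2)
w(h) = h**(3/2)
(z + (0 - 1)**2*w(L)) - 1*(-6216) = (-45 + (0 - 1)**2*2**(3/2)) - 1*(-6216) = (-45 + (-1)**2*(2*sqrt(2))) + 6216 = (-45 + 1*(2*sqrt(2))) + 6216 = (-45 + 2*sqrt(2)) + 6216 = 6171 + 2*sqrt(2)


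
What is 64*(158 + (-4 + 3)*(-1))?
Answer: 10176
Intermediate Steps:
64*(158 + (-4 + 3)*(-1)) = 64*(158 - 1*(-1)) = 64*(158 + 1) = 64*159 = 10176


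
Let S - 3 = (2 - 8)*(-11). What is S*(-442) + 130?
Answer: -30368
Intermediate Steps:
S = 69 (S = 3 + (2 - 8)*(-11) = 3 - 6*(-11) = 3 + 66 = 69)
S*(-442) + 130 = 69*(-442) + 130 = -30498 + 130 = -30368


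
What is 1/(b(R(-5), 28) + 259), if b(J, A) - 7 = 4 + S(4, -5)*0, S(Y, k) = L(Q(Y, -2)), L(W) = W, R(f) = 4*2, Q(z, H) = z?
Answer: 1/270 ≈ 0.0037037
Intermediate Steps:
R(f) = 8
S(Y, k) = Y
b(J, A) = 11 (b(J, A) = 7 + (4 + 4*0) = 7 + (4 + 0) = 7 + 4 = 11)
1/(b(R(-5), 28) + 259) = 1/(11 + 259) = 1/270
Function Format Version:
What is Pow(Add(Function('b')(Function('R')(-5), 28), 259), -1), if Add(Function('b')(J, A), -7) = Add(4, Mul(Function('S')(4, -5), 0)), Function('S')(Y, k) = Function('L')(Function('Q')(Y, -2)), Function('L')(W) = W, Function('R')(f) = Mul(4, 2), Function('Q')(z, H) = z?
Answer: Rational(1, 270) ≈ 0.0037037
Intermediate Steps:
Function('R')(f) = 8
Function('S')(Y, k) = Y
Function('b')(J, A) = 11 (Function('b')(J, A) = Add(7, Add(4, Mul(4, 0))) = Add(7, Add(4, 0)) = Add(7, 4) = 11)
Pow(Add(Function('b')(Function('R')(-5), 28), 259), -1) = Pow(Add(11, 259), -1) = Pow(270, -1) = Rational(1, 270)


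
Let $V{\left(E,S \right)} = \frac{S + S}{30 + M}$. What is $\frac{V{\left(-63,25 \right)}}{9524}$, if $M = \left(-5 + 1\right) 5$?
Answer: $\frac{5}{9524} \approx 0.00052499$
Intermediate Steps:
$M = -20$ ($M = \left(-4\right) 5 = -20$)
$V{\left(E,S \right)} = \frac{S}{5}$ ($V{\left(E,S \right)} = \frac{S + S}{30 - 20} = \frac{2 S}{10} = 2 S \frac{1}{10} = \frac{S}{5}$)
$\frac{V{\left(-63,25 \right)}}{9524} = \frac{\frac{1}{5} \cdot 25}{9524} = 5 \cdot \frac{1}{9524} = \frac{5}{9524}$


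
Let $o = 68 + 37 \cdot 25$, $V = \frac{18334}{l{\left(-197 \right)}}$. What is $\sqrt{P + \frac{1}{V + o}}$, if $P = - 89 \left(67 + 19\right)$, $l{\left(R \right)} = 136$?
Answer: $\frac{i \sqrt{45017068352586}}{76691} \approx 87.487 i$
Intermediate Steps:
$V = \frac{9167}{68}$ ($V = \frac{18334}{136} = 18334 \cdot \frac{1}{136} = \frac{9167}{68} \approx 134.81$)
$o = 993$ ($o = 68 + 925 = 993$)
$P = -7654$ ($P = \left(-89\right) 86 = -7654$)
$\sqrt{P + \frac{1}{V + o}} = \sqrt{-7654 + \frac{1}{\frac{9167}{68} + 993}} = \sqrt{-7654 + \frac{1}{\frac{76691}{68}}} = \sqrt{-7654 + \frac{68}{76691}} = \sqrt{- \frac{586992846}{76691}} = \frac{i \sqrt{45017068352586}}{76691}$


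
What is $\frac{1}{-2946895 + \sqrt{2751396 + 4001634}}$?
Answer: $- \frac{589379}{1736836677599} - \frac{\sqrt{6753030}}{8684183387995} \approx -3.3964 \cdot 10^{-7}$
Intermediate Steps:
$\frac{1}{-2946895 + \sqrt{2751396 + 4001634}} = \frac{1}{-2946895 + \sqrt{6753030}}$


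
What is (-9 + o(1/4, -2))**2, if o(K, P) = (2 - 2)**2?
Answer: 81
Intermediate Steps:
o(K, P) = 0 (o(K, P) = 0**2 = 0)
(-9 + o(1/4, -2))**2 = (-9 + 0)**2 = (-9)**2 = 81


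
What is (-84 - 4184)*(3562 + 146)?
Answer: -15825744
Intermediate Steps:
(-84 - 4184)*(3562 + 146) = -4268*3708 = -15825744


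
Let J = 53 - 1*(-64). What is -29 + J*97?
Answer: 11320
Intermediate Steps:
J = 117 (J = 53 + 64 = 117)
-29 + J*97 = -29 + 117*97 = -29 + 11349 = 11320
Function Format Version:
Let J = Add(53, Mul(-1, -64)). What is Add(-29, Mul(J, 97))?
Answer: 11320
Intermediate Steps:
J = 117 (J = Add(53, 64) = 117)
Add(-29, Mul(J, 97)) = Add(-29, Mul(117, 97)) = Add(-29, 11349) = 11320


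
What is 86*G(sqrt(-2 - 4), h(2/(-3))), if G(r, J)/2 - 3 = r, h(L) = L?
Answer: 516 + 172*I*sqrt(6) ≈ 516.0 + 421.31*I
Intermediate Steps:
G(r, J) = 6 + 2*r
86*G(sqrt(-2 - 4), h(2/(-3))) = 86*(6 + 2*sqrt(-2 - 4)) = 86*(6 + 2*sqrt(-6)) = 86*(6 + 2*(I*sqrt(6))) = 86*(6 + 2*I*sqrt(6)) = 516 + 172*I*sqrt(6)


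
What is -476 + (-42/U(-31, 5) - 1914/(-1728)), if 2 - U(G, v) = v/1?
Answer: -132737/288 ≈ -460.89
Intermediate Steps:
U(G, v) = 2 - v (U(G, v) = 2 - v/1 = 2 - v)
-476 + (-42/U(-31, 5) - 1914/(-1728)) = -476 + (-42/(2 - 1*5) - 1914/(-1728)) = -476 + (-42/(2 - 5) - 1914*(-1/1728)) = -476 + (-42/(-3) + 319/288) = -476 + (-42*(-⅓) + 319/288) = -476 + (14 + 319/288) = -476 + 4351/288 = -132737/288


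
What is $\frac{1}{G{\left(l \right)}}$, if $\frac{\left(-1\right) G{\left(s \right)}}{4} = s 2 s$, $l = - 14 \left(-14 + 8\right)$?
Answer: $- \frac{1}{56448} \approx -1.7715 \cdot 10^{-5}$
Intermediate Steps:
$l = 84$ ($l = - 14 \left(-6\right) = \left(-1\right) \left(-84\right) = 84$)
$G{\left(s \right)} = - 8 s^{2}$ ($G{\left(s \right)} = - 4 s 2 s = - 4 \cdot 2 s s = - 4 \cdot 2 s^{2} = - 8 s^{2}$)
$\frac{1}{G{\left(l \right)}} = \frac{1}{\left(-8\right) 84^{2}} = \frac{1}{\left(-8\right) 7056} = \frac{1}{-56448} = - \frac{1}{56448}$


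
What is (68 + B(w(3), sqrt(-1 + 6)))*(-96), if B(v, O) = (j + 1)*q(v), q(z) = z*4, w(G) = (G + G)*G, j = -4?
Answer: 14208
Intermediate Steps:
w(G) = 2*G**2 (w(G) = (2*G)*G = 2*G**2)
q(z) = 4*z
B(v, O) = -12*v (B(v, O) = (-4 + 1)*(4*v) = -12*v)
(68 + B(w(3), sqrt(-1 + 6)))*(-96) = (68 - 24*3**2)*(-96) = (68 - 24*9)*(-96) = (68 - 12*18)*(-96) = (68 - 216)*(-96) = -148*(-96) = 14208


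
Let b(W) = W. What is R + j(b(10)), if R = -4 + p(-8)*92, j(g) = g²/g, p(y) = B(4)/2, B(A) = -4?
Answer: -178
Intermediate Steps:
p(y) = -2 (p(y) = -4/2 = -4*½ = -2)
j(g) = g
R = -188 (R = -4 - 2*92 = -4 - 184 = -188)
R + j(b(10)) = -188 + 10 = -178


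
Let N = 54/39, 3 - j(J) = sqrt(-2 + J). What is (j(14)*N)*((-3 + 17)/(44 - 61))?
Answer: -756/221 + 504*sqrt(3)/221 ≈ 0.52920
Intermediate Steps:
j(J) = 3 - sqrt(-2 + J)
N = 18/13 (N = 54*(1/39) = 18/13 ≈ 1.3846)
(j(14)*N)*((-3 + 17)/(44 - 61)) = ((3 - sqrt(-2 + 14))*(18/13))*((-3 + 17)/(44 - 61)) = ((3 - sqrt(12))*(18/13))*(14/(-17)) = ((3 - 2*sqrt(3))*(18/13))*(14*(-1/17)) = ((3 - 2*sqrt(3))*(18/13))*(-14/17) = (54/13 - 36*sqrt(3)/13)*(-14/17) = -756/221 + 504*sqrt(3)/221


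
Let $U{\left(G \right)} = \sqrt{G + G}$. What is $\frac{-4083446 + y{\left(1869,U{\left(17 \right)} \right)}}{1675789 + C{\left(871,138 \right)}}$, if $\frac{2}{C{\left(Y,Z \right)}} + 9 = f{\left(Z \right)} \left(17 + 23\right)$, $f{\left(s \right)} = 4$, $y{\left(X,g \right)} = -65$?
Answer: $- \frac{616610161}{253044141} \approx -2.4368$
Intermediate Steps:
$U{\left(G \right)} = \sqrt{2} \sqrt{G}$ ($U{\left(G \right)} = \sqrt{2 G} = \sqrt{2} \sqrt{G}$)
$C{\left(Y,Z \right)} = \frac{2}{151}$ ($C{\left(Y,Z \right)} = \frac{2}{-9 + 4 \left(17 + 23\right)} = \frac{2}{-9 + 4 \cdot 40} = \frac{2}{-9 + 160} = \frac{2}{151}$)
$\frac{-4083446 + y{\left(1869,U{\left(17 \right)} \right)}}{1675789 + C{\left(871,138 \right)}} = \frac{-4083446 - 65}{1675789 + \frac{2}{151}} = - \frac{4083511}{\frac{253044141}{151}} = \left(-4083511\right) \frac{151}{253044141} = - \frac{616610161}{253044141}$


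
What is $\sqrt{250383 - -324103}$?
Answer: $\sqrt{574486} \approx 757.95$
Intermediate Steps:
$\sqrt{250383 - -324103} = \sqrt{250383 + 324103} = \sqrt{574486}$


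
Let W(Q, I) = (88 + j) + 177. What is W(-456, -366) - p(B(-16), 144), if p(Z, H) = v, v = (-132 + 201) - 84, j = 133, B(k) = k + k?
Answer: 413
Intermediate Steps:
B(k) = 2*k
W(Q, I) = 398 (W(Q, I) = (88 + 133) + 177 = 221 + 177 = 398)
v = -15 (v = 69 - 84 = -15)
p(Z, H) = -15
W(-456, -366) - p(B(-16), 144) = 398 - 1*(-15) = 398 + 15 = 413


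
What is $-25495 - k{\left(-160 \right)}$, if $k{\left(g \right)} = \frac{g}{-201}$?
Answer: $- \frac{5124655}{201} \approx -25496.0$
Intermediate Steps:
$k{\left(g \right)} = - \frac{g}{201}$ ($k{\left(g \right)} = g \left(- \frac{1}{201}\right) = - \frac{g}{201}$)
$-25495 - k{\left(-160 \right)} = -25495 - \left(- \frac{1}{201}\right) \left(-160\right) = -25495 - \frac{160}{201} = - \frac{5124655}{201}$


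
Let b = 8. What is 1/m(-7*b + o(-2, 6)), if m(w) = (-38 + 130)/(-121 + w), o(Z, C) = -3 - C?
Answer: -93/46 ≈ -2.0217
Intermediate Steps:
m(w) = 92/(-121 + w)
1/m(-7*b + o(-2, 6)) = 1/(92/(-121 + (-7*8 + (-3 - 1*6)))) = 1/(92/(-121 + (-56 + (-3 - 6)))) = 1/(92/(-121 + (-56 - 9))) = 1/(92/(-121 - 65)) = 1/(92/(-186)) = 1/(92*(-1/186)) = 1/(-46/93) = -93/46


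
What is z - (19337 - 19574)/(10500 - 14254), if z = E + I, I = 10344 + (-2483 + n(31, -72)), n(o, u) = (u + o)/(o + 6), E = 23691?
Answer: 4382347013/138898 ≈ 31551.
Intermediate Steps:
n(o, u) = (o + u)/(6 + o)
I = 290816/37 (I = 10344 + (-2483 + (31 - 72)/(6 + 31)) = 10344 + (-2483 - 41/37) = 10344 - 91912/37 = 290816/37 ≈ 7859.9)
z = 1167383/37 (z = 23691 + 290816/37 = 1167383/37 ≈ 31551.)
z - (19337 - 19574)/(10500 - 14254) = 1167383/37 - (19337 - 19574)/(10500 - 14254) = 1167383/37 - (-237)/(-3754) = 1167383/37 - (-237)*(-1)/3754 = 1167383/37 - 1*237/3754 = 1167383/37 - 237/3754 = 4382347013/138898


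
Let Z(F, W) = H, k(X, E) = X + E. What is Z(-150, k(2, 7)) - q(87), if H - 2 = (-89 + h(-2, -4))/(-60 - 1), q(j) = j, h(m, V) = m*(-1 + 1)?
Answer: -5096/61 ≈ -83.541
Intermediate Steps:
h(m, V) = 0 (h(m, V) = m*0 = 0)
k(X, E) = E + X
H = 211/61 (H = 2 + (-89 + 0)/(-60 - 1) = 2 - 89/(-61) = 2 - 89*(-1/61) = 2 + 89/61 = 211/61 ≈ 3.4590)
Z(F, W) = 211/61
Z(-150, k(2, 7)) - q(87) = 211/61 - 1*87 = 211/61 - 87 = -5096/61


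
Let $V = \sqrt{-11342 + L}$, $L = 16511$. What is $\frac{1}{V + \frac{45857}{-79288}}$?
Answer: $\frac{3635909816}{32493265049087} + \frac{6286586944 \sqrt{5169}}{32493265049087} \approx 0.014022$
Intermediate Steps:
$V = \sqrt{5169}$ ($V = \sqrt{-11342 + 16511} = \sqrt{5169} \approx 71.896$)
$\frac{1}{V + \frac{45857}{-79288}} = \frac{1}{\sqrt{5169} + \frac{45857}{-79288}} = \frac{1}{\sqrt{5169} + 45857 \left(- \frac{1}{79288}\right)} = \frac{1}{\sqrt{5169} - \frac{45857}{79288}} = \frac{1}{- \frac{45857}{79288} + \sqrt{5169}}$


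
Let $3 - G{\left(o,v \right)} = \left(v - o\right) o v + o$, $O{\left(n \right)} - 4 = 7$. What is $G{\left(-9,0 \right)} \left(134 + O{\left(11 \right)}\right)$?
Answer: $1740$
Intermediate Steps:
$O{\left(n \right)} = 11$ ($O{\left(n \right)} = 4 + 7 = 11$)
$G{\left(o,v \right)} = 3 - o - o v \left(v - o\right)$ ($G{\left(o,v \right)} = 3 - \left(\left(v - o\right) o v + o\right) = 3 - \left(o \left(v - o\right) v + o\right) = 3 - \left(o v \left(v - o\right) + o\right) = 3 - \left(o + o v \left(v - o\right)\right) = 3 - o - o v \left(v - o\right)$)
$G{\left(-9,0 \right)} \left(134 + O{\left(11 \right)}\right) = \left(3 - -9 + 0 \left(-9\right)^{2} - - 9 \cdot 0^{2}\right) \left(134 + 11\right) = \left(3 + 9 + 0 \cdot 81 - \left(-9\right) 0\right) 145 = \left(3 + 9 + 0 + 0\right) 145 = 12 \cdot 145 = 1740$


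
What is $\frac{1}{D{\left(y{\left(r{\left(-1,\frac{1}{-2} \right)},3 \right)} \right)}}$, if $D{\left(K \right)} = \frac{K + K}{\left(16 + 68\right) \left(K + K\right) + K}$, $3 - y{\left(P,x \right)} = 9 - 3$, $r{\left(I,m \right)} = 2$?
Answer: $\frac{169}{2} \approx 84.5$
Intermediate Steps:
$y{\left(P,x \right)} = -3$ ($y{\left(P,x \right)} = 3 - \left(9 - 3\right) = 3 - 6 = -3$)
$D{\left(K \right)} = \frac{2}{169}$ ($D{\left(K \right)} = \frac{2 K}{84 \cdot 2 K + K} = \frac{2 K}{168 K + K} = \frac{2 K}{169 K} = 2 K \frac{1}{169 K} = \frac{2}{169}$)
$\frac{1}{D{\left(y{\left(r{\left(-1,\frac{1}{-2} \right)},3 \right)} \right)}} = \frac{1}{\frac{2}{169}} = \frac{169}{2}$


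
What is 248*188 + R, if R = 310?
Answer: 46934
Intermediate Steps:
248*188 + R = 248*188 + 310 = 46624 + 310 = 46934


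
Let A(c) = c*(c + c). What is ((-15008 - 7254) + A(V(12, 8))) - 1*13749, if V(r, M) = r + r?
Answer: -34859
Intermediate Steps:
V(r, M) = 2*r
A(c) = 2*c**2 (A(c) = c*(2*c) = 2*c**2)
((-15008 - 7254) + A(V(12, 8))) - 1*13749 = ((-15008 - 7254) + 2*(2*12)**2) - 1*13749 = (-22262 + 2*24**2) - 13749 = (-22262 + 2*576) - 13749 = (-22262 + 1152) - 13749 = -21110 - 13749 = -34859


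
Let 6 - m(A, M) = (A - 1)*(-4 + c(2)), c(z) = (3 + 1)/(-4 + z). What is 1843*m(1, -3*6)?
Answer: 11058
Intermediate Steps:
c(z) = 4/(-4 + z)
m(A, M) = 6*A (m(A, M) = 6 - (A - 1)*(-4 + 4/(-4 + 2)) = 6 - (-1 + A)*(-4 + 4/(-2)) = 6 - (-1 + A)*(-4 + 4*(-½)) = 6 - (-1 + A)*(-4 - 2) = 6 - (-1 + A)*(-6) = 6 - (6 - 6*A) = 6 + (-6 + 6*A) = 6*A)
1843*m(1, -3*6) = 1843*(6*1) = 1843*6 = 11058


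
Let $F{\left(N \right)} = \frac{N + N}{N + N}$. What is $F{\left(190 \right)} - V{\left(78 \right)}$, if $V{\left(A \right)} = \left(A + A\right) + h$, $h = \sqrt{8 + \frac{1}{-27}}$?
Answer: $-155 - \frac{\sqrt{645}}{9} \approx -157.82$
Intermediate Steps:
$F{\left(N \right)} = 1$ ($F{\left(N \right)} = \frac{2 N}{2 N} = 2 N \frac{1}{2 N} = 1$)
$h = \frac{\sqrt{645}}{9}$ ($h = \sqrt{8 - \frac{1}{27}} = \sqrt{\frac{215}{27}} = \frac{\sqrt{645}}{9} \approx 2.8219$)
$V{\left(A \right)} = 2 A + \frac{\sqrt{645}}{9}$ ($V{\left(A \right)} = \left(A + A\right) + \frac{\sqrt{645}}{9} = 2 A + \frac{\sqrt{645}}{9}$)
$F{\left(190 \right)} - V{\left(78 \right)} = 1 - \left(2 \cdot 78 + \frac{\sqrt{645}}{9}\right) = 1 - \left(156 + \frac{\sqrt{645}}{9}\right) = -155 - \frac{\sqrt{645}}{9}$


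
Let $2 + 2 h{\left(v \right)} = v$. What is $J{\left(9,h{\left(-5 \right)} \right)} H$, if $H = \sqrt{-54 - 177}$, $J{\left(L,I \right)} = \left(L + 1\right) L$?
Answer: $90 i \sqrt{231} \approx 1367.9 i$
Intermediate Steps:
$h{\left(v \right)} = -1 + \frac{v}{2}$
$J{\left(L,I \right)} = L \left(1 + L\right)$ ($J{\left(L,I \right)} = \left(1 + L\right) L = L \left(1 + L\right)$)
$H = i \sqrt{231}$ ($H = \sqrt{-231} = i \sqrt{231} \approx 15.199 i$)
$J{\left(9,h{\left(-5 \right)} \right)} H = 9 \left(1 + 9\right) i \sqrt{231} = 9 \cdot 10 i \sqrt{231} = 90 i \sqrt{231}$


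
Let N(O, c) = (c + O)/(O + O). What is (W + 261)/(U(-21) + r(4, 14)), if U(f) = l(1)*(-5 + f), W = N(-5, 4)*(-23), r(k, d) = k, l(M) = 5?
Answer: -2587/1260 ≈ -2.0532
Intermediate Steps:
N(O, c) = (O + c)/(2*O) (N(O, c) = (O + c)/((2*O)) = (O + c)*(1/(2*O)) = (O + c)/(2*O))
W = -23/10 (W = ((½)*(-5 + 4)/(-5))*(-23) = ((½)*(-⅕)*(-1))*(-23) = (⅒)*(-23) = -23/10 ≈ -2.3000)
U(f) = -25 + 5*f (U(f) = 5*(-5 + f) = -25 + 5*f)
(W + 261)/(U(-21) + r(4, 14)) = (-23/10 + 261)/((-25 + 5*(-21)) + 4) = 2587/(10*((-25 - 105) + 4)) = 2587/(10*(-130 + 4)) = (2587/10)/(-126) = (2587/10)*(-1/126) = -2587/1260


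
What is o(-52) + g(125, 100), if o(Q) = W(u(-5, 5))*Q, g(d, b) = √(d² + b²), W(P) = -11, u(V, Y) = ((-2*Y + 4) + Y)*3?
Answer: 572 + 25*√41 ≈ 732.08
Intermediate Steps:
u(V, Y) = 12 - 3*Y (u(V, Y) = ((4 - 2*Y) + Y)*3 = (4 - Y)*3 = 12 - 3*Y)
g(d, b) = √(b² + d²)
o(Q) = -11*Q
o(-52) + g(125, 100) = -11*(-52) + √(100² + 125²) = 572 + √(10000 + 15625) = 572 + √25625 = 572 + 25*√41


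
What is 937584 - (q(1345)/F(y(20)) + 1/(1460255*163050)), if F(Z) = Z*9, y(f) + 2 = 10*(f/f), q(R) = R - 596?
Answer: 2678774276882082863/2857134933000 ≈ 9.3757e+5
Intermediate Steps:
q(R) = -596 + R
y(f) = 8 (y(f) = -2 + 10*(f/f) = -2 + 10*1 = -2 + 10 = 8)
F(Z) = 9*Z
937584 - (q(1345)/F(y(20)) + 1/(1460255*163050)) = 937584 - ((-596 + 1345)/((9*8)) + 1/(1460255*163050)) = 937584 - (749/72 + (1/1460255)*(1/163050)) = 937584 - (749*(1/72) + 1/238094577750) = 937584 - (749/72 + 1/238094577750) = 937584 - 1*29722139789137/2857134933000 = 937584 - 29722139789137/2857134933000 = 2678774276882082863/2857134933000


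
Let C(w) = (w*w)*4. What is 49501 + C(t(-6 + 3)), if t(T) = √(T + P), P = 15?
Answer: 49549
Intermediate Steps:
t(T) = √(15 + T) (t(T) = √(T + 15) = √(15 + T))
C(w) = 4*w² (C(w) = w²*4 = 4*w²)
49501 + C(t(-6 + 3)) = 49501 + 4*(√(15 + (-6 + 3)))² = 49501 + 4*(√(15 - 3))² = 49501 + 4*(√12)² = 49501 + 4*(2*√3)² = 49501 + 4*12 = 49501 + 48 = 49549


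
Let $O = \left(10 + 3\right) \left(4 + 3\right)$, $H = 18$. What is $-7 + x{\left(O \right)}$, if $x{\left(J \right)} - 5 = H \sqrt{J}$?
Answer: $-2 + 18 \sqrt{91} \approx 169.71$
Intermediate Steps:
$O = 91$ ($O = 13 \cdot 7 = 91$)
$x{\left(J \right)} = 5 + 18 \sqrt{J}$
$-7 + x{\left(O \right)} = -7 + \left(5 + 18 \sqrt{91}\right) = -2 + 18 \sqrt{91}$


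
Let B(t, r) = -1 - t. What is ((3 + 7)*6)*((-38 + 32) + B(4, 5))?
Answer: -660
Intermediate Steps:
((3 + 7)*6)*((-38 + 32) + B(4, 5)) = ((3 + 7)*6)*((-38 + 32) + (-1 - 1*4)) = (10*6)*(-6 + (-1 - 4)) = 60*(-6 - 5) = 60*(-11) = -660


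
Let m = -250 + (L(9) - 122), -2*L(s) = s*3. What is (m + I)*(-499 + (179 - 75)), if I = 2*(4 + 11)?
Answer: 280845/2 ≈ 1.4042e+5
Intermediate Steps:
L(s) = -3*s/2 (L(s) = -s*3/2 = -3*s/2)
m = -771/2 (m = -250 + (-3/2*9 - 122) = -250 + (-27/2 - 122) = -250 - 271/2 = -771/2 ≈ -385.50)
I = 30 (I = 2*15 = 30)
(m + I)*(-499 + (179 - 75)) = (-771/2 + 30)*(-499 + (179 - 75)) = -711*(-499 + 104)/2 = -711/2*(-395) = 280845/2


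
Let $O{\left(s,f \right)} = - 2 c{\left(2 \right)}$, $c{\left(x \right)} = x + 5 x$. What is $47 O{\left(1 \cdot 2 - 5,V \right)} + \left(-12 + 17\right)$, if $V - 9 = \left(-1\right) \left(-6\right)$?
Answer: $-1123$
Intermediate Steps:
$c{\left(x \right)} = 6 x$
$V = 15$ ($V = 9 - -6 = 9 + 6 = 15$)
$O{\left(s,f \right)} = -24$ ($O{\left(s,f \right)} = - 2 \cdot 6 \cdot 2 = \left(-2\right) 12 = -24$)
$47 O{\left(1 \cdot 2 - 5,V \right)} + \left(-12 + 17\right) = 47 \left(-24\right) + \left(-12 + 17\right) = -1128 + 5 = -1123$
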